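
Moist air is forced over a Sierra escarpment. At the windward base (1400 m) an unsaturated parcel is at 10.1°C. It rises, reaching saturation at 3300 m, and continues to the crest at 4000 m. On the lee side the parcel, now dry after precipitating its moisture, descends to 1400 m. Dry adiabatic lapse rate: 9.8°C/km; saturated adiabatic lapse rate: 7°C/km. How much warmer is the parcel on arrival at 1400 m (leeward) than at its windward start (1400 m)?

+1.96°C

From 1400 m to 3300 m (dry): cools by 9.8 × 1.9 = 18.62°C, giving -8.52°C.
From 3300 m to 4000 m (saturated): cools by 7 × 0.7 = 4.9°C, giving -13.42°C.
From 4000 m to 1400 m (dry descent): warms by 9.8 × 2.6 = 25.48°C, giving 12.06°C.
Net change vs windward start: 12.06 − 10.1 = +1.96°C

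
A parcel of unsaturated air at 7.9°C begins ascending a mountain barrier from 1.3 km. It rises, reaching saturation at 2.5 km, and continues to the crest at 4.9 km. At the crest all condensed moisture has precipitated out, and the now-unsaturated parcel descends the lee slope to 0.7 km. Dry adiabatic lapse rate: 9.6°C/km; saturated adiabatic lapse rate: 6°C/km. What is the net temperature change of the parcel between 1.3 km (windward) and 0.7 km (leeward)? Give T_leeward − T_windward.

+14.4°C

1300–2500 m, dry: Δz = 1.2 km ⇒ ΔT = -11.52°C; T = -3.62°C
2500–4900 m, saturated: Δz = 2.4 km ⇒ ΔT = -14.4°C; T = -18.02°C
4900–700 m, dry descent: Δz = 4.2 km ⇒ ΔT = +40.32°C; T = 22.3°C
Net change vs windward start: 22.3 − 7.9 = +14.4°C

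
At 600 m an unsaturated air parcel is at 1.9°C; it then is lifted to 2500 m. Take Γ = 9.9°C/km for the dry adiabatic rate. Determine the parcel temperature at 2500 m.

Dry adiabatic to 2500 m: -9.9 × 1.9 km = -18.81°C, so T = -16.91°C.

-16.91°C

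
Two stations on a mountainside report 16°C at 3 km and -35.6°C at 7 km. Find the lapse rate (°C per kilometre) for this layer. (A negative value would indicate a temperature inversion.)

12.9°C/km

Γ = −ΔT/Δz = (16 − (-35.6)) / (7000 − 3000) m
  = 51.6°C / 4 km = 12.9°C/km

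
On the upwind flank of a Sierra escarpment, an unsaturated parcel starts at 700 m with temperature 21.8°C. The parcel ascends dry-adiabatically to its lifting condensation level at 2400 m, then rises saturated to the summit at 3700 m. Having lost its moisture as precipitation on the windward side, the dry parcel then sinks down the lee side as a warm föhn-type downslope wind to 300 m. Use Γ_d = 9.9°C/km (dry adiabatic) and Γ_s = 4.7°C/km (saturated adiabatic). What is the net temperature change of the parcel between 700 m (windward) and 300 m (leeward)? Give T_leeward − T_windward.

+10.72°C

700 → 2400 m (dry, 9.9°C/km): ΔT = -9.9 × 1.7 = -16.83°C → T = 4.97°C
2400 → 3700 m (saturated, 4.7°C/km): ΔT = -4.7 × 1.3 = -6.11°C → T = -1.14°C
3700 → 300 m (dry descent, 9.9°C/km): ΔT = +9.9 × 3.4 = +33.66°C → T = 32.52°C
Net change vs windward start: 32.52 − 21.8 = +10.72°C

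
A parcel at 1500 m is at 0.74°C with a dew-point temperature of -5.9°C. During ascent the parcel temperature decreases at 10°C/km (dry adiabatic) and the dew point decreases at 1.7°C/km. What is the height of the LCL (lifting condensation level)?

2300 m

T and T_d converge at 10 − 1.7 = 8.3°C per km
Height above start = (0.74 − (-5.9)) / 8.3 = 0.8 km
LCL altitude = 1500 m + 800 m = 2300 m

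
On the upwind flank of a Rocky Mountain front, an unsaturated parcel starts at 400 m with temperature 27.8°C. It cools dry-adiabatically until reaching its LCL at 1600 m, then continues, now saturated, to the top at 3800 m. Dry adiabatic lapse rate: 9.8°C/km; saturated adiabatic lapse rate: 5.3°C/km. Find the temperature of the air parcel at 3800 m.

4.38°C

Dry to 1600 m: -9.8 × 1.2 km = -11.76°C, so T = 16.04°C.
Saturated to 3800 m: -5.3 × 2.2 km = -11.66°C, so T = 4.38°C.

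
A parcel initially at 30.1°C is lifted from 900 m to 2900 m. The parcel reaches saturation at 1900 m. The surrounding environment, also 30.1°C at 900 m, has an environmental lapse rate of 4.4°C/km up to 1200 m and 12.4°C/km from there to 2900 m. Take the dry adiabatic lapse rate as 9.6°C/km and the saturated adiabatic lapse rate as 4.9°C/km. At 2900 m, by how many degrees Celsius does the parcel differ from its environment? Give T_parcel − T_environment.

+7.9°C (parcel warmer than environment)

Parcel:
  900–1900 m, dry: Δz = 1 km ⇒ ΔT = -9.6°C; T = 20.5°C
  1900–2900 m, saturated: Δz = 1 km ⇒ ΔT = -4.9°C; T = 15.6°C
Environment:
  900–1200 m, environment, lower layer: Δz = 0.3 km ⇒ ΔT = -1.32°C; T = 28.78°C
  1200–2900 m, environment, upper layer: Δz = 1.7 km ⇒ ΔT = -21.08°C; T = 7.7°C
T_parcel − T_env = 15.6 − 7.7 = +7.9°C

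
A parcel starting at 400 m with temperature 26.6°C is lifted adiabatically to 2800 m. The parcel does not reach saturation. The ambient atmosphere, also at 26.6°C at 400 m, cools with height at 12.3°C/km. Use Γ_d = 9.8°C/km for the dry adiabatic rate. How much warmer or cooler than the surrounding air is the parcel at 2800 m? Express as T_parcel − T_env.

Parcel:
  Dry to 2800 m: -9.8 × 2.4 km = -23.52°C, so T = 3.08°C.
Environment:
  Environment to 2800 m: -12.3 × 2.4 km = -29.52°C, so T = -2.92°C.
T_parcel − T_env = 3.08 − (-2.92) = +6°C

+6°C (parcel warmer than environment)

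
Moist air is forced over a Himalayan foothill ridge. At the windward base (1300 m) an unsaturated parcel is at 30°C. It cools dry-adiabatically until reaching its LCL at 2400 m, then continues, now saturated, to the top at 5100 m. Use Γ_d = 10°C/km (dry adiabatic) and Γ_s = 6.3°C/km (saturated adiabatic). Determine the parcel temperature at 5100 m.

1.99°C

From 1300 m to 2400 m (dry): cools by 10 × 1.1 = 11°C, giving 19°C.
From 2400 m to 5100 m (saturated): cools by 6.3 × 2.7 = 17.01°C, giving 1.99°C.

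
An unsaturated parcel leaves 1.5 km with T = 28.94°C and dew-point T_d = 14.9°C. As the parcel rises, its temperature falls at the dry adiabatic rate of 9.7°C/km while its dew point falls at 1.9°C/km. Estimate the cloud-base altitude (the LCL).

T and T_d converge at 9.7 − 1.9 = 7.8°C per km
Height above start = (28.94 − 14.9) / 7.8 = 1.8 km
LCL altitude = 1500 m + 1800 m = 3300 m

3.3 km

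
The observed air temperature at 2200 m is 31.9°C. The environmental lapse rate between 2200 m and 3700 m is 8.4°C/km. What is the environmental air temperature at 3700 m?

From 2200 m to 3700 m (environmental): cools by 8.4 × 1.5 = 12.6°C, giving 19.3°C.

19.3°C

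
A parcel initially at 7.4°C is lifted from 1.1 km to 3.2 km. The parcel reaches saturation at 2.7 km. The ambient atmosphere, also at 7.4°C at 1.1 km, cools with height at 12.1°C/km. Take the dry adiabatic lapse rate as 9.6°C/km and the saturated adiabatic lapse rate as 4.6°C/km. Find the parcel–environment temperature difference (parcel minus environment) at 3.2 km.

+7.75°C (parcel warmer than environment)

Parcel:
  1100–2700 m, dry: Δz = 1.6 km ⇒ ΔT = -15.36°C; T = -7.96°C
  2700–3200 m, saturated: Δz = 0.5 km ⇒ ΔT = -2.3°C; T = -10.26°C
Environment:
  1100–3200 m, environment: Δz = 2.1 km ⇒ ΔT = -25.41°C; T = -18.01°C
T_parcel − T_env = -10.26 − (-18.01) = +7.75°C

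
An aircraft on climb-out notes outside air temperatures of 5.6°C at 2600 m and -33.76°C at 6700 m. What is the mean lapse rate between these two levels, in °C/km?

Γ = −ΔT/Δz = (5.6 − (-33.76)) / (6700 − 2600) m
  = 39.36°C / 4.1 km = 9.6°C/km

9.6°C/km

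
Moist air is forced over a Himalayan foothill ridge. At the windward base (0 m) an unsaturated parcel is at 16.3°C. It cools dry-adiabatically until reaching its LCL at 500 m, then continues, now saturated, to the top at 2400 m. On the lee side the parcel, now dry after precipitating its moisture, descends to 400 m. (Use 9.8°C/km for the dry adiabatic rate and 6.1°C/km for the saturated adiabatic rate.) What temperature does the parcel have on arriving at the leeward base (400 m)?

0 → 500 m (dry, 9.8°C/km): ΔT = -9.8 × 0.5 = -4.9°C → T = 11.4°C
500 → 2400 m (saturated, 6.1°C/km): ΔT = -6.1 × 1.9 = -11.59°C → T = -0.19°C
2400 → 400 m (dry descent, 9.8°C/km): ΔT = +9.8 × 2 = +19.6°C → T = 19.41°C

19.41°C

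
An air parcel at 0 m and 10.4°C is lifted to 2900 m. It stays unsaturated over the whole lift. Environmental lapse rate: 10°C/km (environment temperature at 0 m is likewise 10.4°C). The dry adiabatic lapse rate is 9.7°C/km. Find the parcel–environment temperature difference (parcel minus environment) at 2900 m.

+0.87°C (parcel warmer than environment)

Parcel:
  From 0 m to 2900 m (dry): cools by 9.7 × 2.9 = 28.13°C, giving -17.73°C.
Environment:
  From 0 m to 2900 m (environment): cools by 10 × 2.9 = 29°C, giving -18.6°C.
T_parcel − T_env = -17.73 − (-18.6) = +0.87°C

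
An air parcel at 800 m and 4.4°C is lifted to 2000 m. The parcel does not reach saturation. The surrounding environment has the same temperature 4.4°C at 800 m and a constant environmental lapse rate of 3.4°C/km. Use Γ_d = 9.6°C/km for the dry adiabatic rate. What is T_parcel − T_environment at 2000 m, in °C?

Parcel:
  800 → 2000 m (dry, 9.6°C/km): ΔT = -9.6 × 1.2 = -11.52°C → T = -7.12°C
Environment:
  800 → 2000 m (environment, 3.4°C/km): ΔT = -3.4 × 1.2 = -4.08°C → T = 0.32°C
T_parcel − T_env = -7.12 − 0.32 = -7.44°C

-7.44°C (parcel cooler than environment)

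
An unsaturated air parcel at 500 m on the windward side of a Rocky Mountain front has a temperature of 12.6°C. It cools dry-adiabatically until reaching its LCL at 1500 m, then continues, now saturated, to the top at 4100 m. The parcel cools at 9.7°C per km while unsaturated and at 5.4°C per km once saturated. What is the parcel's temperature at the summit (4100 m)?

-11.14°C

500 → 1500 m (dry, 9.7°C/km): ΔT = -9.7 × 1 = -9.7°C → T = 2.9°C
1500 → 4100 m (saturated, 5.4°C/km): ΔT = -5.4 × 2.6 = -14.04°C → T = -11.14°C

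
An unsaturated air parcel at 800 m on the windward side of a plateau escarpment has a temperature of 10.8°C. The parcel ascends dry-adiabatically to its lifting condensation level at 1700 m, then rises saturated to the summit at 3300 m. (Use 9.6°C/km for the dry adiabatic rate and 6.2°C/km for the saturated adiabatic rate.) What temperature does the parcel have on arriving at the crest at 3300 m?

800 → 1700 m (dry, 9.6°C/km): ΔT = -9.6 × 0.9 = -8.64°C → T = 2.16°C
1700 → 3300 m (saturated, 6.2°C/km): ΔT = -6.2 × 1.6 = -9.92°C → T = -7.76°C

-7.76°C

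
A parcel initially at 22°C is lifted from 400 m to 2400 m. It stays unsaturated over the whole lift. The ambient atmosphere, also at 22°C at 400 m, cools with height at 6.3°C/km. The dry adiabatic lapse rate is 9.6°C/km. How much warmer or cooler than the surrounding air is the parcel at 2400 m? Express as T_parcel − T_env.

Parcel:
  400–2400 m, dry: Δz = 2 km ⇒ ΔT = -19.2°C; T = 2.8°C
Environment:
  400–2400 m, environment: Δz = 2 km ⇒ ΔT = -12.6°C; T = 9.4°C
T_parcel − T_env = 2.8 − 9.4 = -6.6°C

-6.6°C (parcel cooler than environment)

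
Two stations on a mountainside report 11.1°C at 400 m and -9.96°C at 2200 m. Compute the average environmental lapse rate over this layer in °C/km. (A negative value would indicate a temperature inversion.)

Γ = −ΔT/Δz = (11.1 − (-9.96)) / (2200 − 400) m
  = 21.06°C / 1.8 km = 11.7°C/km

11.7°C/km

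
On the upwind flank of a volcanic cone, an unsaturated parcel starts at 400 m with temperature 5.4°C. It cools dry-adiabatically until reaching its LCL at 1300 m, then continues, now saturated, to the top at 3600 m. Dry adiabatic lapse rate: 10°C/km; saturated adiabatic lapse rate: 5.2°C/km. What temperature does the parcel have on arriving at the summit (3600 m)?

400 → 1300 m (dry, 10°C/km): ΔT = -10 × 0.9 = -9°C → T = -3.6°C
1300 → 3600 m (saturated, 5.2°C/km): ΔT = -5.2 × 2.3 = -11.96°C → T = -15.56°C

-15.56°C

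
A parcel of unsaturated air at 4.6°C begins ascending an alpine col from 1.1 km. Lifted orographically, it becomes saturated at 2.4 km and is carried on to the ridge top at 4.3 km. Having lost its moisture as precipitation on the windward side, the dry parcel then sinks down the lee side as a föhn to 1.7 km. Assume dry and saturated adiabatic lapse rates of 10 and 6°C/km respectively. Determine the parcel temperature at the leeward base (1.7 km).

1100 → 2400 m (dry, 10°C/km): ΔT = -10 × 1.3 = -13°C → T = -8.4°C
2400 → 4300 m (saturated, 6°C/km): ΔT = -6 × 1.9 = -11.4°C → T = -19.8°C
4300 → 1700 m (dry descent, 10°C/km): ΔT = +10 × 2.6 = +26°C → T = 6.2°C

6.2°C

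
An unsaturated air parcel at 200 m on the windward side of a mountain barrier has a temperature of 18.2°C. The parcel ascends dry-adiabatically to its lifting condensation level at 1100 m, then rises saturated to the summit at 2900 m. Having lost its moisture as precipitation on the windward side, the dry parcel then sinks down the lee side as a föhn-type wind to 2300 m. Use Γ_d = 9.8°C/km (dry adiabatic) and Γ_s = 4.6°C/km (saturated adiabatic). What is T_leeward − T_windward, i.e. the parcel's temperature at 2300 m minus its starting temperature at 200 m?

200 → 1100 m (dry, 9.8°C/km): ΔT = -9.8 × 0.9 = -8.82°C → T = 9.38°C
1100 → 2900 m (saturated, 4.6°C/km): ΔT = -4.6 × 1.8 = -8.28°C → T = 1.1°C
2900 → 2300 m (dry descent, 9.8°C/km): ΔT = +9.8 × 0.6 = +5.88°C → T = 6.98°C
Net change vs windward start: 6.98 − 18.2 = -11.22°C

-11.22°C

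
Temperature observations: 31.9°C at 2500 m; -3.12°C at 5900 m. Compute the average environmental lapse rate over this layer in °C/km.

Γ = −ΔT/Δz = (31.9 − (-3.12)) / (5900 − 2500) m
  = 35.02°C / 3.4 km = 10.3°C/km

10.3°C/km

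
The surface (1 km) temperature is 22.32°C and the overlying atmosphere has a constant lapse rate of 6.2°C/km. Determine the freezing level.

Height above start = (22.32 − 0) / 6.2 = 3.6 km
Altitude = 1000 m + 3600 m = 4600 m

4.6 km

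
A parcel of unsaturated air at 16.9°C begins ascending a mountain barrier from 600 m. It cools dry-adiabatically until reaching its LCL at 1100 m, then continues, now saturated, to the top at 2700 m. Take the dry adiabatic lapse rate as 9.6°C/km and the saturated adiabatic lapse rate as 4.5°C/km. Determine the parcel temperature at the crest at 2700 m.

From 600 m to 1100 m (dry): cools by 9.6 × 0.5 = 4.8°C, giving 12.1°C.
From 1100 m to 2700 m (saturated): cools by 4.5 × 1.6 = 7.2°C, giving 4.9°C.

4.9°C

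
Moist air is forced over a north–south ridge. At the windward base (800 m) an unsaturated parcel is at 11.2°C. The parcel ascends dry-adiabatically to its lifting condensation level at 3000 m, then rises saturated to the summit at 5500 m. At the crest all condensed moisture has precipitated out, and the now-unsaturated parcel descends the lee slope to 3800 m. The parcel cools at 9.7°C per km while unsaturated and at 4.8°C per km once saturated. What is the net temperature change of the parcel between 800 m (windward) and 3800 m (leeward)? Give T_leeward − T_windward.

Dry to 3000 m: -9.7 × 2.2 km = -21.34°C, so T = -10.14°C.
Saturated to 5500 m: -4.8 × 2.5 km = -12°C, so T = -22.14°C.
Dry descent to 3800 m: +9.7 × 1.7 km = +16.49°C, so T = -5.65°C.
Net change vs windward start: -5.65 − 11.2 = -16.85°C

-16.85°C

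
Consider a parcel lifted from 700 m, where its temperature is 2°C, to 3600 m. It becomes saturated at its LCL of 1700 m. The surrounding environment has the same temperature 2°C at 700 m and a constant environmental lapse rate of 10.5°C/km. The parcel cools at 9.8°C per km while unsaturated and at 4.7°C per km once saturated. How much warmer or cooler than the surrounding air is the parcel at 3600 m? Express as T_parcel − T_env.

+11.72°C (parcel warmer than environment)

Parcel:
  From 700 m to 1700 m (dry): cools by 9.8 × 1 = 9.8°C, giving -7.8°C.
  From 1700 m to 3600 m (saturated): cools by 4.7 × 1.9 = 8.93°C, giving -16.73°C.
Environment:
  From 700 m to 3600 m (environment): cools by 10.5 × 2.9 = 30.45°C, giving -28.45°C.
T_parcel − T_env = -16.73 − (-28.45) = +11.72°C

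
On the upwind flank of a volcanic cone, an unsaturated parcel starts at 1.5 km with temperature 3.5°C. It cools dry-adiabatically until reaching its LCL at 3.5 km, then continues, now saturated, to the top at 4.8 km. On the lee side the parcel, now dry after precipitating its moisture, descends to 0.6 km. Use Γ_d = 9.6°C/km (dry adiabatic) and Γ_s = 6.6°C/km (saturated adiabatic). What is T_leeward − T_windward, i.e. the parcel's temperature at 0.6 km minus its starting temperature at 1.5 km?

+12.54°C

From 1500 m to 3500 m (dry): cools by 9.6 × 2 = 19.2°C, giving -15.7°C.
From 3500 m to 4800 m (saturated): cools by 6.6 × 1.3 = 8.58°C, giving -24.28°C.
From 4800 m to 600 m (dry descent): warms by 9.6 × 4.2 = 40.32°C, giving 16.04°C.
Net change vs windward start: 16.04 − 3.5 = +12.54°C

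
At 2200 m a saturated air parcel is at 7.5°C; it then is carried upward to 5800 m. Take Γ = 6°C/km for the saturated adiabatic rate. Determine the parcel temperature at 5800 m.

From 2200 m to 5800 m (saturated adiabatic): cools by 6 × 3.6 = 21.6°C, giving -14.1°C.

-14.1°C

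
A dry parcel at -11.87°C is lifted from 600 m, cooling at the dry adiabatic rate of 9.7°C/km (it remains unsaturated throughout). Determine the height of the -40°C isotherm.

3500 m

Height above start = (-11.87 − (-40)) / 9.7 = 2.9 km
Altitude = 600 m + 2900 m = 3500 m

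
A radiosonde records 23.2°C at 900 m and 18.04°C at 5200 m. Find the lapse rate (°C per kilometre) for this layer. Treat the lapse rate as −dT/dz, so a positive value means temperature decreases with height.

1.2°C/km

Γ = −ΔT/Δz = (23.2 − 18.04) / (5200 − 900) m
  = 5.16°C / 4.3 km = 1.2°C/km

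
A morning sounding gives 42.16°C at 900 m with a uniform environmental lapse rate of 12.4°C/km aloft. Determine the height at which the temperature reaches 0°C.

Height above start = (42.16 − 0) / 12.4 = 3.4 km
Altitude = 900 m + 3400 m = 4300 m

4300 m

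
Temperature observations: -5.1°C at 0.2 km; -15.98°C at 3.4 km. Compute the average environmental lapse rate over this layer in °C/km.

Γ = −ΔT/Δz = (-5.1 − (-15.98)) / (3400 − 200) m
  = 10.88°C / 3.2 km = 3.4°C/km

3.4°C/km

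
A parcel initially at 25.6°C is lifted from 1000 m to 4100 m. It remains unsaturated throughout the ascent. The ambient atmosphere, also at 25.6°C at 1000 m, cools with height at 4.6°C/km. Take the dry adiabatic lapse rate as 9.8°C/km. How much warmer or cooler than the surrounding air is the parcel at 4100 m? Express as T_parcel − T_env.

-16.12°C (parcel cooler than environment)

Parcel:
  1000–4100 m, dry: Δz = 3.1 km ⇒ ΔT = -30.38°C; T = -4.78°C
Environment:
  1000–4100 m, environment: Δz = 3.1 km ⇒ ΔT = -14.26°C; T = 11.34°C
T_parcel − T_env = -4.78 − 11.34 = -16.12°C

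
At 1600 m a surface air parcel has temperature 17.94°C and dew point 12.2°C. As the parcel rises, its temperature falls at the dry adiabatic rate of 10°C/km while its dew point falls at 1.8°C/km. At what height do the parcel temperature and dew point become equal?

2300 m

T and T_d converge at 10 − 1.8 = 8.2°C per km
Height above start = (17.94 − 12.2) / 8.2 = 0.7 km
LCL altitude = 1600 m + 700 m = 2300 m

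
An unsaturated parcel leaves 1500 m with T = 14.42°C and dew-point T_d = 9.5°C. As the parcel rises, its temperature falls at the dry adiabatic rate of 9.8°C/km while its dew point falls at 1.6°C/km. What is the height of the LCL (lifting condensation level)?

2100 m

T and T_d converge at 9.8 − 1.6 = 8.2°C per km
Height above start = (14.42 − 9.5) / 8.2 = 0.6 km
LCL altitude = 1500 m + 600 m = 2100 m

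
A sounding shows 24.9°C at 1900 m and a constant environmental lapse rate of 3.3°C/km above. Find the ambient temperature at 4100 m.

1900 → 4100 m (environmental, 3.3°C/km): ΔT = -3.3 × 2.2 = -7.26°C → T = 17.64°C

17.64°C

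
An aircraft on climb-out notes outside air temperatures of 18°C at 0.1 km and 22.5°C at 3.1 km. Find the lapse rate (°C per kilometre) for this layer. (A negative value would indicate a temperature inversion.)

Γ = −ΔT/Δz = (18 − 22.5) / (3100 − 100) m
  = -4.5°C / 3 km = -1.5°C/km

-1.5°C/km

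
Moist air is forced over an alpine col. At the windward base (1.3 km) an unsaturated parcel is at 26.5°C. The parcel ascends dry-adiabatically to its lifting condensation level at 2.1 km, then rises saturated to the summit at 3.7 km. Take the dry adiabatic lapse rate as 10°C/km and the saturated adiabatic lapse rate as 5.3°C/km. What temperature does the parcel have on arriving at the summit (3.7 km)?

10.02°C

1300 → 2100 m (dry, 10°C/km): ΔT = -10 × 0.8 = -8°C → T = 18.5°C
2100 → 3700 m (saturated, 5.3°C/km): ΔT = -5.3 × 1.6 = -8.48°C → T = 10.02°C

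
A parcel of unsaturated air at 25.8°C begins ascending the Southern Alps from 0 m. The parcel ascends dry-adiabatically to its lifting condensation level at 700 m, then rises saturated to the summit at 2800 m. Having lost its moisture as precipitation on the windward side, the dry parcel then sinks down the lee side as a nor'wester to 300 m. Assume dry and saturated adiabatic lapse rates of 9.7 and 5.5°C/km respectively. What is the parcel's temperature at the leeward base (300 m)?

31.71°C

From 0 m to 700 m (dry): cools by 9.7 × 0.7 = 6.79°C, giving 19.01°C.
From 700 m to 2800 m (saturated): cools by 5.5 × 2.1 = 11.55°C, giving 7.46°C.
From 2800 m to 300 m (dry descent): warms by 9.7 × 2.5 = 24.25°C, giving 31.71°C.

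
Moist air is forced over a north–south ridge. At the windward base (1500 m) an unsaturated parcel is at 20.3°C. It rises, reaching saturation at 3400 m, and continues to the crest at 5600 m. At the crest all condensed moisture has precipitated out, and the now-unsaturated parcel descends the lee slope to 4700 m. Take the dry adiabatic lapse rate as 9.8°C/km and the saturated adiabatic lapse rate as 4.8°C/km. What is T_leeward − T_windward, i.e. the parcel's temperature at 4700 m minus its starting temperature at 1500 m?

-20.36°C

1500–3400 m, dry: Δz = 1.9 km ⇒ ΔT = -18.62°C; T = 1.68°C
3400–5600 m, saturated: Δz = 2.2 km ⇒ ΔT = -10.56°C; T = -8.88°C
5600–4700 m, dry descent: Δz = 0.9 km ⇒ ΔT = +8.82°C; T = -0.06°C
Net change vs windward start: -0.06 − 20.3 = -20.36°C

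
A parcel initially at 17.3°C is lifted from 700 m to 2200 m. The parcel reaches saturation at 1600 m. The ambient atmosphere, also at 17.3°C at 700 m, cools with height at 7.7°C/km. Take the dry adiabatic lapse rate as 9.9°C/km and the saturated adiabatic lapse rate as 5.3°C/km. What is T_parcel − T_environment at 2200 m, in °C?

-0.54°C (parcel cooler than environment)

Parcel:
  700 → 1600 m (dry, 9.9°C/km): ΔT = -9.9 × 0.9 = -8.91°C → T = 8.39°C
  1600 → 2200 m (saturated, 5.3°C/km): ΔT = -5.3 × 0.6 = -3.18°C → T = 5.21°C
Environment:
  700 → 2200 m (environment, 7.7°C/km): ΔT = -7.7 × 1.5 = -11.55°C → T = 5.75°C
T_parcel − T_env = 5.21 − 5.75 = -0.54°C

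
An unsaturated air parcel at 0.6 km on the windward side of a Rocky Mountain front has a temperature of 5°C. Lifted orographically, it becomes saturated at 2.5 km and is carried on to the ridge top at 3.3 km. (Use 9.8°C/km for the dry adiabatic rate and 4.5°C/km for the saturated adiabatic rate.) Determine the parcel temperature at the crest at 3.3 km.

600 → 2500 m (dry, 9.8°C/km): ΔT = -9.8 × 1.9 = -18.62°C → T = -13.62°C
2500 → 3300 m (saturated, 4.5°C/km): ΔT = -4.5 × 0.8 = -3.6°C → T = -17.22°C

-17.22°C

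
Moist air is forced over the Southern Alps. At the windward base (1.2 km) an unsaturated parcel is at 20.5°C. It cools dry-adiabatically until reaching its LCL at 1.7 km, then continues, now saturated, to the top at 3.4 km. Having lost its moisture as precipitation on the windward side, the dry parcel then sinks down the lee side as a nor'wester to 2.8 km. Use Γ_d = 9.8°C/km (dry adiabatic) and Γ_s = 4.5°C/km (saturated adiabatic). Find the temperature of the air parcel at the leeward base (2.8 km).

1200–1700 m, dry: Δz = 0.5 km ⇒ ΔT = -4.9°C; T = 15.6°C
1700–3400 m, saturated: Δz = 1.7 km ⇒ ΔT = -7.65°C; T = 7.95°C
3400–2800 m, dry descent: Δz = 0.6 km ⇒ ΔT = +5.88°C; T = 13.83°C

13.83°C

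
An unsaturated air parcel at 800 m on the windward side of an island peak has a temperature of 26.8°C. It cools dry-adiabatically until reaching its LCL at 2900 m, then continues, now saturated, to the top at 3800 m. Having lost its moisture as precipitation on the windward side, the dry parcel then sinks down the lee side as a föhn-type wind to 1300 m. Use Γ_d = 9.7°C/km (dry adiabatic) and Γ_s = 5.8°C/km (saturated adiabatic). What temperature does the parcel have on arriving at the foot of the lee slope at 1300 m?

25.46°C

800–2900 m, dry: Δz = 2.1 km ⇒ ΔT = -20.37°C; T = 6.43°C
2900–3800 m, saturated: Δz = 0.9 km ⇒ ΔT = -5.22°C; T = 1.21°C
3800–1300 m, dry descent: Δz = 2.5 km ⇒ ΔT = +24.25°C; T = 25.46°C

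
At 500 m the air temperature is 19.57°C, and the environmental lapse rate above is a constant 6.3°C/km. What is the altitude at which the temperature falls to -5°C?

4400 m

Height above start = (19.57 − (-5)) / 6.3 = 3.9 km
Altitude = 500 m + 3900 m = 4400 m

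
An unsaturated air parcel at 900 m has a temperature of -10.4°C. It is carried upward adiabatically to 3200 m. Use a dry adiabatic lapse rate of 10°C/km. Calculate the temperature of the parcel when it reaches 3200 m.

900–3200 m, dry adiabatic: Δz = 2.3 km ⇒ ΔT = -23°C; T = -33.4°C

-33.4°C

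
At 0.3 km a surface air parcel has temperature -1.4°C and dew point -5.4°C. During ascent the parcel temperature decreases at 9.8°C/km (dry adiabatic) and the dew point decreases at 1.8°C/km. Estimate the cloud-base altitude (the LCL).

0.8 km

T and T_d converge at 9.8 − 1.8 = 8°C per km
Height above start = (-1.4 − (-5.4)) / 8 = 0.5 km
LCL altitude = 300 m + 500 m = 800 m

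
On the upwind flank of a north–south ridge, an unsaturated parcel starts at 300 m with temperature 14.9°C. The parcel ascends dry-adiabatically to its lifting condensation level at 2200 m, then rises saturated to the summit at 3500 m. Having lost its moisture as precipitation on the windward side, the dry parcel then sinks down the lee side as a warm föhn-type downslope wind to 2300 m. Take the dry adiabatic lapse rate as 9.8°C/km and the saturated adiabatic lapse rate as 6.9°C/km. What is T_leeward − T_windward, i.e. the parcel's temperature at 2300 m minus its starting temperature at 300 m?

-15.83°C

300 → 2200 m (dry, 9.8°C/km): ΔT = -9.8 × 1.9 = -18.62°C → T = -3.72°C
2200 → 3500 m (saturated, 6.9°C/km): ΔT = -6.9 × 1.3 = -8.97°C → T = -12.69°C
3500 → 2300 m (dry descent, 9.8°C/km): ΔT = +9.8 × 1.2 = +11.76°C → T = -0.93°C
Net change vs windward start: -0.93 − 14.9 = -15.83°C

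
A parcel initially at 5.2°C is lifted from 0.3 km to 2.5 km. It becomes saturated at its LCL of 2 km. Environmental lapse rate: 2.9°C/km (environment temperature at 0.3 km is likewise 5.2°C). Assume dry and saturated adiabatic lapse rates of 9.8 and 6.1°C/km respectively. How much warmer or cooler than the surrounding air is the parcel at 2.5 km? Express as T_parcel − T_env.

-13.33°C (parcel cooler than environment)

Parcel:
  300–2000 m, dry: Δz = 1.7 km ⇒ ΔT = -16.66°C; T = -11.46°C
  2000–2500 m, saturated: Δz = 0.5 km ⇒ ΔT = -3.05°C; T = -14.51°C
Environment:
  300–2500 m, environment: Δz = 2.2 km ⇒ ΔT = -6.38°C; T = -1.18°C
T_parcel − T_env = -14.51 − (-1.18) = -13.33°C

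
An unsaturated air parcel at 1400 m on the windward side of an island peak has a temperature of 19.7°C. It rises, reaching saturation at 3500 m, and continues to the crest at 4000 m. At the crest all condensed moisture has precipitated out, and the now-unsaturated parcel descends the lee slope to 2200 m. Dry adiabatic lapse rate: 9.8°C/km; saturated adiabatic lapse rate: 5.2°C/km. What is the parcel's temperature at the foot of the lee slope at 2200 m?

From 1400 m to 3500 m (dry): cools by 9.8 × 2.1 = 20.58°C, giving -0.88°C.
From 3500 m to 4000 m (saturated): cools by 5.2 × 0.5 = 2.6°C, giving -3.48°C.
From 4000 m to 2200 m (dry descent): warms by 9.8 × 1.8 = 17.64°C, giving 14.16°C.

14.16°C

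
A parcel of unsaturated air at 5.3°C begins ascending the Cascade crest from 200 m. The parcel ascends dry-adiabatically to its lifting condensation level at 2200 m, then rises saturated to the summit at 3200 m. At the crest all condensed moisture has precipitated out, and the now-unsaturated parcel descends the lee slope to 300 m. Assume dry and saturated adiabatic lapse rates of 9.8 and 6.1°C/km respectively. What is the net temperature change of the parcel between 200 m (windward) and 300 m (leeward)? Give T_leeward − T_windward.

+2.72°C

Dry to 2200 m: -9.8 × 2 km = -19.6°C, so T = -14.3°C.
Saturated to 3200 m: -6.1 × 1 km = -6.1°C, so T = -20.4°C.
Dry descent to 300 m: +9.8 × 2.9 km = +28.42°C, so T = 8.02°C.
Net change vs windward start: 8.02 − 5.3 = +2.72°C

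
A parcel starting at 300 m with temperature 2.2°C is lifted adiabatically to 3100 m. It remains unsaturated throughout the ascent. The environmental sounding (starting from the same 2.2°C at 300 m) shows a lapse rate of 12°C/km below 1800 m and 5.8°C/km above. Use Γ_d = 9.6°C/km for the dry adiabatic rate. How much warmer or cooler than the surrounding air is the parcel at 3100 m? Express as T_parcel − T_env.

Parcel:
  From 300 m to 3100 m (dry): cools by 9.6 × 2.8 = 26.88°C, giving -24.68°C.
Environment:
  From 300 m to 1800 m (environment, lower layer): cools by 12 × 1.5 = 18°C, giving -15.8°C.
  From 1800 m to 3100 m (environment, upper layer): cools by 5.8 × 1.3 = 7.54°C, giving -23.34°C.
T_parcel − T_env = -24.68 − (-23.34) = -1.34°C

-1.34°C (parcel cooler than environment)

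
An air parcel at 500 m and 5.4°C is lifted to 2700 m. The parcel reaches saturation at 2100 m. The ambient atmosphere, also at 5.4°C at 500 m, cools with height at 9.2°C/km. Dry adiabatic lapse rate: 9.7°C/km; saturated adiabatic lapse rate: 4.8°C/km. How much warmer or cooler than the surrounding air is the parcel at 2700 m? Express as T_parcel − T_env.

+1.84°C (parcel warmer than environment)

Parcel:
  500–2100 m, dry: Δz = 1.6 km ⇒ ΔT = -15.52°C; T = -10.12°C
  2100–2700 m, saturated: Δz = 0.6 km ⇒ ΔT = -2.88°C; T = -13°C
Environment:
  500–2700 m, environment: Δz = 2.2 km ⇒ ΔT = -20.24°C; T = -14.84°C
T_parcel − T_env = -13 − (-14.84) = +1.84°C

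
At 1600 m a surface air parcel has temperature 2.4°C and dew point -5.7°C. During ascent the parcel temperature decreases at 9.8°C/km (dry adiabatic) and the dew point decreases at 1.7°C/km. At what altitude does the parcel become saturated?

T and T_d converge at 9.8 − 1.7 = 8.1°C per km
Height above start = (2.4 − (-5.7)) / 8.1 = 1 km
LCL altitude = 1600 m + 1000 m = 2600 m

2600 m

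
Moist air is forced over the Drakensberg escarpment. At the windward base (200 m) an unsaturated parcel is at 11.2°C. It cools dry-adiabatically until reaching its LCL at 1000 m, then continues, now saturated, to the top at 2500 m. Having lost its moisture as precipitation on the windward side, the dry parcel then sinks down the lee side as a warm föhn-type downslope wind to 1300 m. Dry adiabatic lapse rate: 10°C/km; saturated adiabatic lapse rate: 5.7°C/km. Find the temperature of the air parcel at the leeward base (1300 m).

6.65°C

200 → 1000 m (dry, 10°C/km): ΔT = -10 × 0.8 = -8°C → T = 3.2°C
1000 → 2500 m (saturated, 5.7°C/km): ΔT = -5.7 × 1.5 = -8.55°C → T = -5.35°C
2500 → 1300 m (dry descent, 10°C/km): ΔT = +10 × 1.2 = +12°C → T = 6.65°C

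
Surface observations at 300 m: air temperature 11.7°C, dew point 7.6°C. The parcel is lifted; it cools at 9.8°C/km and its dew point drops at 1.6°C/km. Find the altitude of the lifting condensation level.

800 m

T and T_d converge at 9.8 − 1.6 = 8.2°C per km
Height above start = (11.7 − 7.6) / 8.2 = 0.5 km
LCL altitude = 300 m + 500 m = 800 m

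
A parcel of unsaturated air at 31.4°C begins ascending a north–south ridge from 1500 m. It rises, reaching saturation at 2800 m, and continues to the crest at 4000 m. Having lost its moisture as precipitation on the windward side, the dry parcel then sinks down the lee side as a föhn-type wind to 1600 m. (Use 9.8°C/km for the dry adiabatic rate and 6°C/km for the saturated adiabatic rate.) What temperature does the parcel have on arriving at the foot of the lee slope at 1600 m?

34.98°C

1500 → 2800 m (dry, 9.8°C/km): ΔT = -9.8 × 1.3 = -12.74°C → T = 18.66°C
2800 → 4000 m (saturated, 6°C/km): ΔT = -6 × 1.2 = -7.2°C → T = 11.46°C
4000 → 1600 m (dry descent, 9.8°C/km): ΔT = +9.8 × 2.4 = +23.52°C → T = 34.98°C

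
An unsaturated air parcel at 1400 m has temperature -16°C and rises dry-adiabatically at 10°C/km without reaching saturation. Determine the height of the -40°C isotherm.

3800 m

Height above start = (-16 − (-40)) / 10 = 2.4 km
Altitude = 1400 m + 2400 m = 3800 m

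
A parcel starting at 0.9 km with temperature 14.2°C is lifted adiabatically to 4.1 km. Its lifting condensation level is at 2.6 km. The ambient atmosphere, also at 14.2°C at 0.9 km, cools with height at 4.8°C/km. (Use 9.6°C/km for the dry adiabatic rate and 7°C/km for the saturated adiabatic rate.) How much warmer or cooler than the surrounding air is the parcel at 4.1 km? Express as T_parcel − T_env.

-11.46°C (parcel cooler than environment)

Parcel:
  900 → 2600 m (dry, 9.6°C/km): ΔT = -9.6 × 1.7 = -16.32°C → T = -2.12°C
  2600 → 4100 m (saturated, 7°C/km): ΔT = -7 × 1.5 = -10.5°C → T = -12.62°C
Environment:
  900 → 4100 m (environment, 4.8°C/km): ΔT = -4.8 × 3.2 = -15.36°C → T = -1.16°C
T_parcel − T_env = -12.62 − (-1.16) = -11.46°C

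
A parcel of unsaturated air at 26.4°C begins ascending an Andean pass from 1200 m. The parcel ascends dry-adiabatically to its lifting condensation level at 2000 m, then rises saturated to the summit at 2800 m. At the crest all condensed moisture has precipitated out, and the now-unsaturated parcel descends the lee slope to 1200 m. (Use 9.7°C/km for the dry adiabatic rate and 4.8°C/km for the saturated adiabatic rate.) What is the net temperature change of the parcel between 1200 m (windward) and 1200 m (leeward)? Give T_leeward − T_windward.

1200 → 2000 m (dry, 9.7°C/km): ΔT = -9.7 × 0.8 = -7.76°C → T = 18.64°C
2000 → 2800 m (saturated, 4.8°C/km): ΔT = -4.8 × 0.8 = -3.84°C → T = 14.8°C
2800 → 1200 m (dry descent, 9.7°C/km): ΔT = +9.7 × 1.6 = +15.52°C → T = 30.32°C
Net change vs windward start: 30.32 − 26.4 = +3.92°C

+3.92°C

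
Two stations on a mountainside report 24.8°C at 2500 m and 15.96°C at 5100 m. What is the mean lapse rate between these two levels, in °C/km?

3.4°C/km

Γ = −ΔT/Δz = (24.8 − 15.96) / (5100 − 2500) m
  = 8.84°C / 2.6 km = 3.4°C/km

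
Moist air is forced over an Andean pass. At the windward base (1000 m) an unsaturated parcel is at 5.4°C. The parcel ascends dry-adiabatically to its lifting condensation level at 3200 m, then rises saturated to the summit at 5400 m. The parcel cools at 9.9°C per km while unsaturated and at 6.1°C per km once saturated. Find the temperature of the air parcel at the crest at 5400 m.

-29.8°C

Dry to 3200 m: -9.9 × 2.2 km = -21.78°C, so T = -16.38°C.
Saturated to 5400 m: -6.1 × 2.2 km = -13.42°C, so T = -29.8°C.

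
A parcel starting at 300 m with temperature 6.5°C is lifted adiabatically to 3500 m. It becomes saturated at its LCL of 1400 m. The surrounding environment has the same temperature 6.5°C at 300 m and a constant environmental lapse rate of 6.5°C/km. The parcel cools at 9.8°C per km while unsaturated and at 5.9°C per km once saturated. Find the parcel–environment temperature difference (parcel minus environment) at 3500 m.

-2.37°C (parcel cooler than environment)

Parcel:
  Dry to 1400 m: -9.8 × 1.1 km = -10.78°C, so T = -4.28°C.
  Saturated to 3500 m: -5.9 × 2.1 km = -12.39°C, so T = -16.67°C.
Environment:
  Environment to 3500 m: -6.5 × 3.2 km = -20.8°C, so T = -14.3°C.
T_parcel − T_env = -16.67 − (-14.3) = -2.37°C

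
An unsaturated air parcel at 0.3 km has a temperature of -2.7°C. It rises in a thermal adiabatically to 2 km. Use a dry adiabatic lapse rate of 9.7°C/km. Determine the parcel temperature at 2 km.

From 300 m to 2000 m (dry adiabatic): cools by 9.7 × 1.7 = 16.49°C, giving -19.19°C.

-19.19°C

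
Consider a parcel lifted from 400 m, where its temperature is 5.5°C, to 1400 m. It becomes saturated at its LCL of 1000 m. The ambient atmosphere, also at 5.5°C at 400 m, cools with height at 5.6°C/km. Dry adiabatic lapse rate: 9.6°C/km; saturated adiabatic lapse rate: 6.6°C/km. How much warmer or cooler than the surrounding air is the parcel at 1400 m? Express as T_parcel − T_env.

-2.8°C (parcel cooler than environment)

Parcel:
  400–1000 m, dry: Δz = 0.6 km ⇒ ΔT = -5.76°C; T = -0.26°C
  1000–1400 m, saturated: Δz = 0.4 km ⇒ ΔT = -2.64°C; T = -2.9°C
Environment:
  400–1400 m, environment: Δz = 1 km ⇒ ΔT = -5.6°C; T = -0.1°C
T_parcel − T_env = -2.9 − (-0.1) = -2.8°C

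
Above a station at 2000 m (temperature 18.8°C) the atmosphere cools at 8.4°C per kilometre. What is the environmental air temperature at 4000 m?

2000–4000 m, environmental: Δz = 2 km ⇒ ΔT = -16.8°C; T = 2°C

2°C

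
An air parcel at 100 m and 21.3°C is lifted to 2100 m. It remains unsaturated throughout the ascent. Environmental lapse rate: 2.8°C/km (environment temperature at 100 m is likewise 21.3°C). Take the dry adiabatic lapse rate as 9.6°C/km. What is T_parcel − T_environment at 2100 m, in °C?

-13.6°C (parcel cooler than environment)

Parcel:
  From 100 m to 2100 m (dry): cools by 9.6 × 2 = 19.2°C, giving 2.1°C.
Environment:
  From 100 m to 2100 m (environment): cools by 2.8 × 2 = 5.6°C, giving 15.7°C.
T_parcel − T_env = 2.1 − 15.7 = -13.6°C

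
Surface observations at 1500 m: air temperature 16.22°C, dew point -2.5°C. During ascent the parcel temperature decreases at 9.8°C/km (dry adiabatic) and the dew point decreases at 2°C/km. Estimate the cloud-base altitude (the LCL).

T and T_d converge at 9.8 − 2 = 7.8°C per km
Height above start = (16.22 − (-2.5)) / 7.8 = 2.4 km
LCL altitude = 1500 m + 2400 m = 3900 m

3900 m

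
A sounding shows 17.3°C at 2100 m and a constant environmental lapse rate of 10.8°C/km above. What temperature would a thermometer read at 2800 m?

2100 → 2800 m (environmental, 10.8°C/km): ΔT = -10.8 × 0.7 = -7.56°C → T = 9.74°C

9.74°C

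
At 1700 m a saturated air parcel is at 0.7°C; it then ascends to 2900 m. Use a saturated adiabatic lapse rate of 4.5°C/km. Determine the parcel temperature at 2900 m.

1700–2900 m, saturated adiabatic: Δz = 1.2 km ⇒ ΔT = -5.4°C; T = -4.7°C

-4.7°C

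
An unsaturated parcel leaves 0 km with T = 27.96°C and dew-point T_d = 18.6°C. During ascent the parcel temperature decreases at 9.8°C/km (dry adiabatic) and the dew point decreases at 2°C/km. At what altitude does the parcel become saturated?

1.2 km

T and T_d converge at 9.8 − 2 = 7.8°C per km
Height above start = (27.96 − 18.6) / 7.8 = 1.2 km
LCL altitude = 0 m + 1200 m = 1200 m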